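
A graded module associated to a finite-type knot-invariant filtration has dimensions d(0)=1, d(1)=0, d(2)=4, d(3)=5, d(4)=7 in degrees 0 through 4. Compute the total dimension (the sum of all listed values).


Total dimension = d(0) + d(1) + ... + d(4)
= 1 + 0 + 4 + 5 + 7
= 17

17


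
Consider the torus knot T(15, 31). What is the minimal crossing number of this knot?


For a torus knot T(p, q) with gcd(p,q)=1,
the crossing number is min(p*(q-1), q*(p-1)).
p*(q-1) = 15*30 = 450
q*(p-1) = 31*14 = 434
min(450, 434) = 434

434


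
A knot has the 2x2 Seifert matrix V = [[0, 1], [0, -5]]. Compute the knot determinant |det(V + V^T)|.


Step 1: Form V + V^T where V = [[0, 1], [0, -5]]
  V^T = [[0, 0], [1, -5]]
  V + V^T = [[0, 1], [1, -10]]
Step 2: det(V + V^T) = 0*(-10) - 1*1
  = 0 - 1 = -1
Step 3: Knot determinant = |det(V + V^T)| = |-1| = 1

1


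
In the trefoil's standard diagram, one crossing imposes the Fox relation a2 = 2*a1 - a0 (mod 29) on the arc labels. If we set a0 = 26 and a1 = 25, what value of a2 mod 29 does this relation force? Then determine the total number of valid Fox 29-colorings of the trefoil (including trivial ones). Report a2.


Step 1: Apply the given crossing relation 2*a1 - a0 - a2 = 0 (mod 29).
  a2 = 2*a1 - a0 mod 29
  a2 = 2*25 - 26 mod 29
  a2 = 50 - 26 mod 29
  a2 = 24 mod 29 = 24
Step 2: The trefoil has determinant 3.
  Number of Fox p-colorings (p prime) is p^2 if p = 3, else p.
  Since 29 does not divide 3, only trivial (constant) colorings exist.
  (So the trial a0 = 26, a1 = 25 with a0 != a1 does NOT extend to a valid coloring of the whole trefoil: the other two crossing relations require 3*(a1 - a0) = 0 (mod 29), which fails.)
  Total colorings = 29
Step 3: a2 = 24, total Fox 29-colorings = 29

24


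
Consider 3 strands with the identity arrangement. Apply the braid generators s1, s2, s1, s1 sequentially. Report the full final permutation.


Starting with identity [1, 2, 3].
Apply generators in sequence:
  After s1: [2, 1, 3]
  After s2: [2, 3, 1]
  After s1: [3, 2, 1]
  After s1: [2, 3, 1]
Final permutation: [2, 3, 1]

[2, 3, 1]


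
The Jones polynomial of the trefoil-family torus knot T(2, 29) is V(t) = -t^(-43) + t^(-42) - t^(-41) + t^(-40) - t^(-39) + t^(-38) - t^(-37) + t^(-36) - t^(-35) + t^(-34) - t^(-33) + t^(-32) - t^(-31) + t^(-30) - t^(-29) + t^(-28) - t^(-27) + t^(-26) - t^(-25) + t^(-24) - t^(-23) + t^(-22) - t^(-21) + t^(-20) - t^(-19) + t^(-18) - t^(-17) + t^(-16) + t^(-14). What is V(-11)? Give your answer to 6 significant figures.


Substituting t = -11 into V(t) = -t^(-43) + t^(-42) - t^(-41) + t^(-40) - t^(-39) + t^(-38) - t^(-37) + t^(-36) - t^(-35) + t^(-34) - t^(-33) + t^(-32) - t^(-31) + t^(-30) - t^(-29) + t^(-28) - t^(-27) + t^(-26) - t^(-25) + t^(-24) - t^(-23) + t^(-22) - t^(-21) + t^(-20) - t^(-19) + t^(-18) - t^(-17) + t^(-16) + t^(-14):
  (-)t^(-43) = 1.66002e-45
  (+)t^(-42) = 1.82603e-44
  (-)t^(-41) = 2.00863e-43
  (+)t^(-40) = 2.20949e-42
  (-)t^(-39) = 2.43044e-41
  (+)t^(-38) = 2.67349e-40
  (-)t^(-37) = 2.94083e-39
  (+)t^(-36) = 3.23492e-38
  (-)t^(-35) = 3.55841e-37
  (+)t^(-34) = 3.91425e-36
  (-)t^(-33) = 4.30568e-35
  (+)t^(-32) = 4.73624e-34
  (-)t^(-31) = 5.20987e-33
  (+)t^(-30) = 5.73086e-32
  (-)t^(-29) = 6.30394e-31
  (+)t^(-28) = 6.93433e-30
  (-)t^(-27) = 7.62777e-29
  (+)t^(-26) = 8.39055e-28
  (-)t^(-25) = 9.2296e-27
  (+)t^(-24) = 1.01526e-25
  (-)t^(-23) = 1.11678e-24
  (+)t^(-22) = 1.22846e-23
  (-)t^(-21) = 1.35131e-22
  (+)t^(-20) = 1.48644e-21
  (-)t^(-19) = 1.63508e-20
  (+)t^(-18) = 1.79859e-19
  (-)t^(-17) = 1.97845e-18
  (+)t^(-16) = 2.17629e-17
  (+)t^(-14) = 2.63331e-15
Sum = (1.66002e-45) + (1.82603e-44) + (2.00863e-43) + (2.20949e-42) + (2.43044e-41) + (2.67349e-40) + (2.94083e-39) + (3.23492e-38) + (3.55841e-37) + (3.91425e-36) + (4.30568e-35) + (4.73624e-34) + (5.20987e-33) + (5.73086e-32) + (6.30394e-31) + (6.93433e-30) + (7.62777e-29) + (8.39055e-28) + (9.2296e-27) + (1.01526e-25) + (1.11678e-24) + (1.22846e-23) + (1.35131e-22) + (1.48644e-21) + (1.63508e-20) + (1.79859e-19) + (1.97845e-18) + (2.17629e-17) + (2.63331e-15)
= 2.657251748e-15
Rounded to 6 significant figures: 2.65725e-15

2.65725e-15


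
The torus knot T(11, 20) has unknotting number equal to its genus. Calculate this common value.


For a torus knot T(p,q), both the unknotting number and genus equal (p-1)(q-1)/2.
= (11-1)(20-1)/2
= 10*19/2
= 190/2 = 95

95


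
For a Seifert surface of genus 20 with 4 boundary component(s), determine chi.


chi = 2 - 2g - b
= 2 - 2*20 - 4
= 2 - 40 - 4 = -42

-42


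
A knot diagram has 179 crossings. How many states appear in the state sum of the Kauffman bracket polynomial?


Each crossing contributes 2 choices (A-smoothing or B-smoothing).
Total states = 2^179 = 766247770432944429179173513575154591809369561091801088

766247770432944429179173513575154591809369561091801088


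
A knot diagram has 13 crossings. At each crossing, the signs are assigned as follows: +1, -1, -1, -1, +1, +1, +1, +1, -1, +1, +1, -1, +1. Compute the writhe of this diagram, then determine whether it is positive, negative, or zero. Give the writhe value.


Step 1: Count positive crossings (+1).
Positive crossings: 8
Step 2: Count negative crossings (-1).
Negative crossings: 5
Step 3: Writhe = (positive) - (negative)
w = 8 - 5 = 3
Step 4: |w| = 3, and w is positive

3


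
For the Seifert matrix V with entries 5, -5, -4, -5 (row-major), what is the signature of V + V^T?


Step 1: V + V^T = [[10, -9], [-9, -10]]
Step 2: trace = 0, det = -181
Step 3: Discriminant = 0^2 - 4*(-181) = 724
Step 4: Eigenvalues: 13.4536, -13.4536
Step 5: Signature = (# positive eigenvalues) - (# negative eigenvalues) = 0

0


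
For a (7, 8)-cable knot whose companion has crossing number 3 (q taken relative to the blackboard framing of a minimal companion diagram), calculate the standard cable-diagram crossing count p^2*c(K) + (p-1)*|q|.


Step 1: Each of the c(K) crossings of the companion diagram becomes p*p = p^2 crossings among the p parallel strands, and each of the |q| twists s_1 s_2 ... s_(p-1) adds (p-1) crossings.
  Crossings = p^2 * c(K) + (p-1)*|q|
Step 2: = 7^2 * 3 + (7-1)*8
Step 3: = 49*3 + 6*8
Step 4: = 147 + 48 = 195

195


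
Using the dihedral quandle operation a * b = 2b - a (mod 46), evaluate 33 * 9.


33 * 9 = 2*9 - 33 mod 46
= 18 - 33 mod 46
= -15 mod 46 = 31

31


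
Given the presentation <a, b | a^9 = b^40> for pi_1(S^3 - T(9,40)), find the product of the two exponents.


The relation is a^9 = b^40.
Product of exponents = 9 * 40
= 360

360


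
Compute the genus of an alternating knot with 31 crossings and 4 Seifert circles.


For alternating knots, g = (c - s + 1)/2.
= (31 - 4 + 1)/2
= 28/2 = 14

14


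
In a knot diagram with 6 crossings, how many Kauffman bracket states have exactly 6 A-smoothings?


We choose which 6 of 6 crossings get A-smoothings.
C(6, 6) = 6! / (6! * 0!)
= 1

1


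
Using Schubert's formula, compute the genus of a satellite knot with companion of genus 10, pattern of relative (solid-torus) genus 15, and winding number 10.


Schubert: g(satellite) = g_rel(pattern) + |winding| * g(companion),
where g_rel(pattern) is the genus of the pattern relative to the solid torus.
= 15 + 10 * 10
= 15 + 100 = 115

115


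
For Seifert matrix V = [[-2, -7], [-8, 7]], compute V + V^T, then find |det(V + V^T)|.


Step 1: Form V + V^T where V = [[-2, -7], [-8, 7]]
  V^T = [[-2, -8], [-7, 7]]
  V + V^T = [[-4, -15], [-15, 14]]
Step 2: det(V + V^T) = (-4)*14 - (-15)*(-15)
  = -56 - 225 = -281
Step 3: Knot determinant = |det(V + V^T)| = |-281| = 281

281


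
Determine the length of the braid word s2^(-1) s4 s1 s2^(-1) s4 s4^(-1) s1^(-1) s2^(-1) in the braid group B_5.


The word length counts the number of generators (including inverses).
Listing each generator: s2^(-1), s4, s1, s2^(-1), s4, s4^(-1), s1^(-1), s2^(-1)
There are 8 generators in this braid word.

8


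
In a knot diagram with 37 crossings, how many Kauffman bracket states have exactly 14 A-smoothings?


We choose which 14 of 37 crossings get A-smoothings.
C(37, 14) = 37! / (14! * 23!)
= 6107086800

6107086800


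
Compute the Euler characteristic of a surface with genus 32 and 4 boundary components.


chi = 2 - 2g - b
= 2 - 2*32 - 4
= 2 - 64 - 4 = -66

-66


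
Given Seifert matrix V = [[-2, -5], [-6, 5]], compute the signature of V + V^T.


Step 1: V + V^T = [[-4, -11], [-11, 10]]
Step 2: trace = 6, det = -161
Step 3: Discriminant = 6^2 - 4*(-161) = 680
Step 4: Eigenvalues: 16.0384, -10.0384
Step 5: Signature = (# positive eigenvalues) - (# negative eigenvalues) = 0

0


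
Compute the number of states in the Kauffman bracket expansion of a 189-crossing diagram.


Each crossing contributes 2 choices (A-smoothing or B-smoothing).
Total states = 2^189 = 784637716923335095479473677900958302012794430558004314112

784637716923335095479473677900958302012794430558004314112


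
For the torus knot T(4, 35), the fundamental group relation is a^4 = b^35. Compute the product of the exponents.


The relation is a^4 = b^35.
Product of exponents = 4 * 35
= 140

140


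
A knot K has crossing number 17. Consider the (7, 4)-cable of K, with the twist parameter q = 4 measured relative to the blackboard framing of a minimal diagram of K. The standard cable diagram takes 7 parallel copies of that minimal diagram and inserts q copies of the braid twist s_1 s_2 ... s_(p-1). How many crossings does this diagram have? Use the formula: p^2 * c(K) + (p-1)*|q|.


Step 1: Each of the c(K) crossings of the companion diagram becomes p*p = p^2 crossings among the p parallel strands, and each of the |q| twists s_1 s_2 ... s_(p-1) adds (p-1) crossings.
  Crossings = p^2 * c(K) + (p-1)*|q|
Step 2: = 7^2 * 17 + (7-1)*4
Step 3: = 49*17 + 6*4
Step 4: = 833 + 24 = 857

857


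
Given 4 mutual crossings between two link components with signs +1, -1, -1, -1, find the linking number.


Step 1: Count positive crossings: 1
Step 2: Count negative crossings: 3
Step 3: Sum of signs = 1 - 3 = -2
Step 4: Linking number = sum/2 = -2/2 = -1

-1


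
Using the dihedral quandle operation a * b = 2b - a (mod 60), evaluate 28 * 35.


28 * 35 = 2*35 - 28 mod 60
= 70 - 28 mod 60
= 42 mod 60 = 42

42


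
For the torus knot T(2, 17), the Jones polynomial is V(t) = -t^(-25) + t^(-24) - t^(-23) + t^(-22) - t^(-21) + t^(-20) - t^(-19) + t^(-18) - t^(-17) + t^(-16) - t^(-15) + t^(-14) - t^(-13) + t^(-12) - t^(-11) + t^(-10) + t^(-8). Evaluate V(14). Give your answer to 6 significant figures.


Substituting t = 14 into V(t) = -t^(-25) + t^(-24) - t^(-23) + t^(-22) - t^(-21) + t^(-20) - t^(-19) + t^(-18) - t^(-17) + t^(-16) - t^(-15) + t^(-14) - t^(-13) + t^(-12) - t^(-11) + t^(-10) + t^(-8):
  (-)t^(-25) = -2.22228e-29
  (+)t^(-24) = 3.11119e-28
  (-)t^(-23) = -4.35567e-27
  (+)t^(-22) = 6.09794e-26
  (-)t^(-21) = -8.53712e-25
  (+)t^(-20) = 1.1952e-23
  (-)t^(-19) = -1.67327e-22
  (+)t^(-18) = 2.34258e-21
  (-)t^(-17) = -3.27962e-20
  (+)t^(-16) = 4.59147e-19
  (-)t^(-15) = -6.42805e-18
  (+)t^(-14) = 8.99927e-17
  (-)t^(-13) = -1.2599e-15
  (+)t^(-12) = 1.76386e-14
  (-)t^(-11) = -2.4694e-13
  (+)t^(-10) = 3.45716e-12
  (+)t^(-8) = 6.77604e-10
Sum = (-2.22228e-29) + (3.11119e-28) + (-4.35567e-27) + (6.09794e-26) + (-8.53712e-25) + (1.1952e-23) + (-1.67327e-22) + (2.34258e-21) + (-3.27962e-20) + (4.59147e-19) + (-6.42805e-18) + (8.99927e-17) + (-1.2599e-15) + (1.76386e-14) + (-2.4694e-13) + (3.45716e-12) + (6.77604e-10)
= 6.808302993e-10
Rounded to 6 significant figures: 6.8083e-10

6.8083e-10


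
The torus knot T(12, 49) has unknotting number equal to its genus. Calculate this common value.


For a torus knot T(p,q), both the unknotting number and genus equal (p-1)(q-1)/2.
= (12-1)(49-1)/2
= 11*48/2
= 528/2 = 264

264


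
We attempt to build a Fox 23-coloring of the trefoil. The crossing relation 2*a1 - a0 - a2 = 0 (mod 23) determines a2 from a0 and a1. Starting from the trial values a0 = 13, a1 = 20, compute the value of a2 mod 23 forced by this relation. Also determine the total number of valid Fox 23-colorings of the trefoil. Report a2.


Step 1: Apply the given crossing relation 2*a1 - a0 - a2 = 0 (mod 23).
  a2 = 2*a1 - a0 mod 23
  a2 = 2*20 - 13 mod 23
  a2 = 40 - 13 mod 23
  a2 = 27 mod 23 = 4
Step 2: The trefoil has determinant 3.
  Number of Fox p-colorings (p prime) is p^2 if p = 3, else p.
  Since 23 does not divide 3, only trivial (constant) colorings exist.
  (So the trial a0 = 13, a1 = 20 with a0 != a1 does NOT extend to a valid coloring of the whole trefoil: the other two crossing relations require 3*(a1 - a0) = 0 (mod 23), which fails.)
  Total colorings = 23
Step 3: a2 = 4, total Fox 23-colorings = 23

4


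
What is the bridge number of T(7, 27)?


The bridge number of T(p,q) is min(p,q).
min(7, 27) = 7

7


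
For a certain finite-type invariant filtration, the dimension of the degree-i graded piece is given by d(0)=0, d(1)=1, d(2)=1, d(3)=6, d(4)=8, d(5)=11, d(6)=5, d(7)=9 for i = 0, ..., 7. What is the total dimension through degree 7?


Total dimension = d(0) + d(1) + ... + d(7)
= 0 + 1 + 1 + 6 + 8 + 11 + 5 + 9
= 41

41


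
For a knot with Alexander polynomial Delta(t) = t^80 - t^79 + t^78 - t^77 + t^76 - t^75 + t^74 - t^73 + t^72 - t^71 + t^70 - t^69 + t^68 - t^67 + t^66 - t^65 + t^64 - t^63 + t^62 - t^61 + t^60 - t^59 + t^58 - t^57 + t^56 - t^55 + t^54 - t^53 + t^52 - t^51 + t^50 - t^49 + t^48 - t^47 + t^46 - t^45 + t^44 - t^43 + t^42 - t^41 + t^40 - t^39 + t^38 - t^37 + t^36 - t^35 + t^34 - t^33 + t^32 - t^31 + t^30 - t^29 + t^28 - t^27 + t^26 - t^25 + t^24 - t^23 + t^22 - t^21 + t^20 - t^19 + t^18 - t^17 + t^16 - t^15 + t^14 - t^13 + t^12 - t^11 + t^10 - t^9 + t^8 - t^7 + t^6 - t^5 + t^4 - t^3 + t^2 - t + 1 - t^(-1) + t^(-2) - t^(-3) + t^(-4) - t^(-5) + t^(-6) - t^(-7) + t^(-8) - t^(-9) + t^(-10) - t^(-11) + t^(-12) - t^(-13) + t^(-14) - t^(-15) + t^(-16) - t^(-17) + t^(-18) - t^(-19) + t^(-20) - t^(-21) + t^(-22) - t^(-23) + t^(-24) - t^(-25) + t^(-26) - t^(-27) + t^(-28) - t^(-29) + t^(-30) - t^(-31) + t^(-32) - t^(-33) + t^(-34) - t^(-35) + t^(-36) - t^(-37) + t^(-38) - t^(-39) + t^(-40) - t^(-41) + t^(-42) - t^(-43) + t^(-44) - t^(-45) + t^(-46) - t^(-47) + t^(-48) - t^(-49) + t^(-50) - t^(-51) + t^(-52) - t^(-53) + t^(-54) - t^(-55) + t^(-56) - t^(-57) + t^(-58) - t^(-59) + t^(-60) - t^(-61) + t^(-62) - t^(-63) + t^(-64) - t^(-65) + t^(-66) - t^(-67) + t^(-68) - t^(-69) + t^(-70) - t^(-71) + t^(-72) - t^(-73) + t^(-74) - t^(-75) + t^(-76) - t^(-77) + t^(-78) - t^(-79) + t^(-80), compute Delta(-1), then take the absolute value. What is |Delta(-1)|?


Step 1: The polynomial has 161 terms with alternating signs, exponents from 80 down to -80.
Step 2: Substitute t = -1. The i-th term has coefficient (-1)^i and exponent (m-i),
  so its value is (-1)^i * (-1)^(m-i) = (-1)^m = 1 for every i.
Step 3: All 161 terms equal 1, so Delta(-1) = 161 * (1) = 161
Step 4: |Delta(-1)| = 161

161


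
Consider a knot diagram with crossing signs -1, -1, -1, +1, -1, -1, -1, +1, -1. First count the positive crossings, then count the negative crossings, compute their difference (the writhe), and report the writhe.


Step 1: Count positive crossings (+1).
Positive crossings: 2
Step 2: Count negative crossings (-1).
Negative crossings: 7
Step 3: Writhe = (positive) - (negative)
w = 2 - 7 = -5
Step 4: |w| = 5, and w is negative

-5


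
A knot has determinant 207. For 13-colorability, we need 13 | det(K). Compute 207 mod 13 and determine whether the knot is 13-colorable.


Step 1: A knot is p-colorable if and only if p divides its determinant.
Step 2: Compute 207 mod 13.
207 = 15 * 13 + 12
Step 3: 207 mod 13 = 12
Step 4: The knot is 13-colorable: no

12


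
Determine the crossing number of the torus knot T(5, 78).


For a torus knot T(p, q) with gcd(p,q)=1,
the crossing number is min(p*(q-1), q*(p-1)).
p*(q-1) = 5*77 = 385
q*(p-1) = 78*4 = 312
min(385, 312) = 312

312


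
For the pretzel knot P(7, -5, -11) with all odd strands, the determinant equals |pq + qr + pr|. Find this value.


Step 1: Compute pq + qr + pr.
pq = 7*(-5) = -35
qr = (-5)*(-11) = 55
pr = 7*(-11) = -77
pq + qr + pr = -35 + 55 + (-77) = -57
Step 2: Take absolute value.
det(P(7,-5,-11)) = |-57| = 57

57


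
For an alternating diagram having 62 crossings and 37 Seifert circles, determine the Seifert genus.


For alternating knots, g = (c - s + 1)/2.
= (62 - 37 + 1)/2
= 26/2 = 13

13


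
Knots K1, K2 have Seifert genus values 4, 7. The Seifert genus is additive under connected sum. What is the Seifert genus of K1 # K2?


The Seifert genus is additive under connected sum.
Seifert genus(K1 # K2) = (4) + (7)
= 11

11


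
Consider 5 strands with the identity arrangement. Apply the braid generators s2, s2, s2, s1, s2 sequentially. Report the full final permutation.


Starting with identity [1, 2, 3, 4, 5].
Apply generators in sequence:
  After s2: [1, 3, 2, 4, 5]
  After s2: [1, 2, 3, 4, 5]
  After s2: [1, 3, 2, 4, 5]
  After s1: [3, 1, 2, 4, 5]
  After s2: [3, 2, 1, 4, 5]
Final permutation: [3, 2, 1, 4, 5]

[3, 2, 1, 4, 5]


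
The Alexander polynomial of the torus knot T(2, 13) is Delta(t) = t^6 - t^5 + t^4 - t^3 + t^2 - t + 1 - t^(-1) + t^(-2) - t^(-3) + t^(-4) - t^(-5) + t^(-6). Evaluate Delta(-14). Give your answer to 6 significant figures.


Substituting t = -14 into Delta(t) = t^6 - t^5 + t^4 - t^3 + t^2 - t + 1 - t^(-1) + t^(-2) - t^(-3) + t^(-4) - t^(-5) + t^(-6):
Term values: (7529536) + (537824) + (38416) + (2744) + (196) + (14) + (1) + (0.0714286) + (0.00510204) + (0.000364431) + (2.60308e-05) + (1.85934e-06) + (1.3281e-07)
Sum = 8108731.077
Rounded to 6 significant figures: 8.10873e+06

8.10873e+06


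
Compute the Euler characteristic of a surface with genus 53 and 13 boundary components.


chi = 2 - 2g - b
= 2 - 2*53 - 13
= 2 - 106 - 13 = -117

-117


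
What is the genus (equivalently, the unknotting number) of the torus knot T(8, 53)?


For a torus knot T(p,q), both the unknotting number and genus equal (p-1)(q-1)/2.
= (8-1)(53-1)/2
= 7*52/2
= 364/2 = 182

182


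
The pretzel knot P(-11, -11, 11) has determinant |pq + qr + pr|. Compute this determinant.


Step 1: Compute pq + qr + pr.
pq = (-11)*(-11) = 121
qr = (-11)*11 = -121
pr = (-11)*11 = -121
pq + qr + pr = 121 + (-121) + (-121) = -121
Step 2: Take absolute value.
det(P(-11,-11,11)) = |-121| = 121

121


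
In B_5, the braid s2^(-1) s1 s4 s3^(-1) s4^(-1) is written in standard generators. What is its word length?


The word length counts the number of generators (including inverses).
Listing each generator: s2^(-1), s1, s4, s3^(-1), s4^(-1)
There are 5 generators in this braid word.

5


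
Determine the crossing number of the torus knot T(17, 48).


For a torus knot T(p, q) with gcd(p,q)=1,
the crossing number is min(p*(q-1), q*(p-1)).
p*(q-1) = 17*47 = 799
q*(p-1) = 48*16 = 768
min(799, 768) = 768

768


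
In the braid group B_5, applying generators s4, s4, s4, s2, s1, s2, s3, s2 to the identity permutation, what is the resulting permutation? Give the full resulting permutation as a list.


Starting with identity [1, 2, 3, 4, 5].
Apply generators in sequence:
  After s4: [1, 2, 3, 5, 4]
  After s4: [1, 2, 3, 4, 5]
  After s4: [1, 2, 3, 5, 4]
  After s2: [1, 3, 2, 5, 4]
  After s1: [3, 1, 2, 5, 4]
  After s2: [3, 2, 1, 5, 4]
  After s3: [3, 2, 5, 1, 4]
  After s2: [3, 5, 2, 1, 4]
Final permutation: [3, 5, 2, 1, 4]

[3, 5, 2, 1, 4]


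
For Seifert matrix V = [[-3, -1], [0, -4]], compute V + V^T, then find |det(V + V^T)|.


Step 1: Form V + V^T where V = [[-3, -1], [0, -4]]
  V^T = [[-3, 0], [-1, -4]]
  V + V^T = [[-6, -1], [-1, -8]]
Step 2: det(V + V^T) = (-6)*(-8) - (-1)*(-1)
  = 48 - 1 = 47
Step 3: Knot determinant = |det(V + V^T)| = |47| = 47

47


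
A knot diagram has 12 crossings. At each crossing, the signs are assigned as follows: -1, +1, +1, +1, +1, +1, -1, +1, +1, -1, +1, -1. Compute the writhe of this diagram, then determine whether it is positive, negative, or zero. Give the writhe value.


Step 1: Count positive crossings (+1).
Positive crossings: 8
Step 2: Count negative crossings (-1).
Negative crossings: 4
Step 3: Writhe = (positive) - (negative)
w = 8 - 4 = 4
Step 4: |w| = 4, and w is positive

4


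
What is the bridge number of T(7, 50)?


The bridge number of T(p,q) is min(p,q).
min(7, 50) = 7

7


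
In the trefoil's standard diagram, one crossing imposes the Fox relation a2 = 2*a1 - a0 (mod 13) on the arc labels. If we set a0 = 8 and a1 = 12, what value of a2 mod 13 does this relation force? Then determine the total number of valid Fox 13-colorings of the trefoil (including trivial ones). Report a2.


Step 1: Apply the given crossing relation 2*a1 - a0 - a2 = 0 (mod 13).
  a2 = 2*a1 - a0 mod 13
  a2 = 2*12 - 8 mod 13
  a2 = 24 - 8 mod 13
  a2 = 16 mod 13 = 3
Step 2: The trefoil has determinant 3.
  Number of Fox p-colorings (p prime) is p^2 if p = 3, else p.
  Since 13 does not divide 3, only trivial (constant) colorings exist.
  (So the trial a0 = 8, a1 = 12 with a0 != a1 does NOT extend to a valid coloring of the whole trefoil: the other two crossing relations require 3*(a1 - a0) = 0 (mod 13), which fails.)
  Total colorings = 13
Step 3: a2 = 3, total Fox 13-colorings = 13

3


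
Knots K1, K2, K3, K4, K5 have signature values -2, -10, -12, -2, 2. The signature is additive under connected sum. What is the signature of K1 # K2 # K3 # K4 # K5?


The signature is additive under connected sum.
signature(K1 # K2 # K3 # K4 # K5) = (-2) + (-10) + (-12) + (-2) + (2)
= -24

-24


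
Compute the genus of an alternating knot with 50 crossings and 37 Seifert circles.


For alternating knots, g = (c - s + 1)/2.
= (50 - 37 + 1)/2
= 14/2 = 7

7


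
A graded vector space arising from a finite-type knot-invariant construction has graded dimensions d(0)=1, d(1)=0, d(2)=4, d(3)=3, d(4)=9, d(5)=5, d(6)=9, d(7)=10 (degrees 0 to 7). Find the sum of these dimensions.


Total dimension = d(0) + d(1) + ... + d(7)
= 1 + 0 + 4 + 3 + 9 + 5 + 9 + 10
= 41

41


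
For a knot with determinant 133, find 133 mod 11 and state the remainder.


Step 1: A knot is p-colorable if and only if p divides its determinant.
Step 2: Compute 133 mod 11.
133 = 12 * 11 + 1
Step 3: 133 mod 11 = 1
Step 4: The knot is 11-colorable: no

1


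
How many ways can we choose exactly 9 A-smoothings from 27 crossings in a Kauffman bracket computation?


We choose which 9 of 27 crossings get A-smoothings.
C(27, 9) = 27! / (9! * 18!)
= 4686825

4686825


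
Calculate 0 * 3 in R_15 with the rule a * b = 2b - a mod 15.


0 * 3 = 2*3 - 0 mod 15
= 6 - 0 mod 15
= 6 mod 15 = 6

6


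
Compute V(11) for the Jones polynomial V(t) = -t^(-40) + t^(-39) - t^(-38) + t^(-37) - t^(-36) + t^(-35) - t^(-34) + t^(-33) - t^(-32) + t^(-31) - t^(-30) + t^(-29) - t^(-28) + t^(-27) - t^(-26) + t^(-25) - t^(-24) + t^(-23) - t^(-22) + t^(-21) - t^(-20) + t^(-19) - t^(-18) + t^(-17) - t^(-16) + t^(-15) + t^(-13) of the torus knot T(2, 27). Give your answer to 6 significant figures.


Substituting t = 11 into V(t) = -t^(-40) + t^(-39) - t^(-38) + t^(-37) - t^(-36) + t^(-35) - t^(-34) + t^(-33) - t^(-32) + t^(-31) - t^(-30) + t^(-29) - t^(-28) + t^(-27) - t^(-26) + t^(-25) - t^(-24) + t^(-23) - t^(-22) + t^(-21) - t^(-20) + t^(-19) - t^(-18) + t^(-17) - t^(-16) + t^(-15) + t^(-13):
  (-)t^(-40) = -2.20949e-42
  (+)t^(-39) = 2.43044e-41
  (-)t^(-38) = -2.67349e-40
  (+)t^(-37) = 2.94083e-39
  (-)t^(-36) = -3.23492e-38
  (+)t^(-35) = 3.55841e-37
  (-)t^(-34) = -3.91425e-36
  (+)t^(-33) = 4.30568e-35
  (-)t^(-32) = -4.73624e-34
  (+)t^(-31) = 5.20987e-33
  (-)t^(-30) = -5.73086e-32
  (+)t^(-29) = 6.30394e-31
  (-)t^(-28) = -6.93433e-30
  (+)t^(-27) = 7.62777e-29
  (-)t^(-26) = -8.39055e-28
  (+)t^(-25) = 9.2296e-27
  (-)t^(-24) = -1.01526e-25
  (+)t^(-23) = 1.11678e-24
  (-)t^(-22) = -1.22846e-23
  (+)t^(-21) = 1.35131e-22
  (-)t^(-20) = -1.48644e-21
  (+)t^(-19) = 1.63508e-20
  (-)t^(-18) = -1.79859e-19
  (+)t^(-17) = 1.97845e-18
  (-)t^(-16) = -2.17629e-17
  (+)t^(-15) = 2.39392e-16
  (+)t^(-13) = 2.89664e-14
Sum = (-2.20949e-42) + (2.43044e-41) + (-2.67349e-40) + (2.94083e-39) + (-3.23492e-38) + (3.55841e-37) + (-3.91425e-36) + (4.30568e-35) + (-4.73624e-34) + (5.20987e-33) + (-5.73086e-32) + (6.30394e-31) + (-6.93433e-30) + (7.62777e-29) + (-8.39055e-28) + (9.2296e-27) + (-1.01526e-25) + (1.11678e-24) + (-1.22846e-23) + (1.35131e-22) + (-1.48644e-21) + (1.63508e-20) + (-1.79859e-19) + (1.97845e-18) + (-2.17629e-17) + (2.39392e-16) + (2.89664e-14)
= 2.918588069e-14
Rounded to 6 significant figures: 2.91859e-14

2.91859e-14


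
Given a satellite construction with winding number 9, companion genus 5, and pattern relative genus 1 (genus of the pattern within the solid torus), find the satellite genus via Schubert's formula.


Schubert: g(satellite) = g_rel(pattern) + |winding| * g(companion),
where g_rel(pattern) is the genus of the pattern relative to the solid torus.
= 1 + 9 * 5
= 1 + 45 = 46

46


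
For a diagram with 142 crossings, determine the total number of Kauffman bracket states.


Each crossing contributes 2 choices (A-smoothing or B-smoothing).
Total states = 2^142 = 5575186299632655785383929568162090376495104

5575186299632655785383929568162090376495104


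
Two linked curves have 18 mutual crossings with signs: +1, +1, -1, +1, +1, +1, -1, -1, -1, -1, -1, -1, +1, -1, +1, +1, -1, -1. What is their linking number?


Step 1: Count positive crossings: 8
Step 2: Count negative crossings: 10
Step 3: Sum of signs = 8 - 10 = -2
Step 4: Linking number = sum/2 = -2/2 = -1

-1


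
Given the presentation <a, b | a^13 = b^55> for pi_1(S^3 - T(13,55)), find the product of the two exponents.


The relation is a^13 = b^55.
Product of exponents = 13 * 55
= 715

715


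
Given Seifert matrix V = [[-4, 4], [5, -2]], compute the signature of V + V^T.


Step 1: V + V^T = [[-8, 9], [9, -4]]
Step 2: trace = -12, det = -49
Step 3: Discriminant = (-12)^2 - 4*(-49) = 340
Step 4: Eigenvalues: 3.21954, -15.2195
Step 5: Signature = (# positive eigenvalues) - (# negative eigenvalues) = 0

0


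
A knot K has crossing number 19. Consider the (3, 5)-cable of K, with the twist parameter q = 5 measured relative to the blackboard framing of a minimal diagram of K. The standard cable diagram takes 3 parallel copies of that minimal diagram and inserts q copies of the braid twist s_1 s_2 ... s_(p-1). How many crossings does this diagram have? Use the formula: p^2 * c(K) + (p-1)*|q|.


Step 1: Each of the c(K) crossings of the companion diagram becomes p*p = p^2 crossings among the p parallel strands, and each of the |q| twists s_1 s_2 ... s_(p-1) adds (p-1) crossings.
  Crossings = p^2 * c(K) + (p-1)*|q|
Step 2: = 3^2 * 19 + (3-1)*5
Step 3: = 9*19 + 2*5
Step 4: = 171 + 10 = 181

181


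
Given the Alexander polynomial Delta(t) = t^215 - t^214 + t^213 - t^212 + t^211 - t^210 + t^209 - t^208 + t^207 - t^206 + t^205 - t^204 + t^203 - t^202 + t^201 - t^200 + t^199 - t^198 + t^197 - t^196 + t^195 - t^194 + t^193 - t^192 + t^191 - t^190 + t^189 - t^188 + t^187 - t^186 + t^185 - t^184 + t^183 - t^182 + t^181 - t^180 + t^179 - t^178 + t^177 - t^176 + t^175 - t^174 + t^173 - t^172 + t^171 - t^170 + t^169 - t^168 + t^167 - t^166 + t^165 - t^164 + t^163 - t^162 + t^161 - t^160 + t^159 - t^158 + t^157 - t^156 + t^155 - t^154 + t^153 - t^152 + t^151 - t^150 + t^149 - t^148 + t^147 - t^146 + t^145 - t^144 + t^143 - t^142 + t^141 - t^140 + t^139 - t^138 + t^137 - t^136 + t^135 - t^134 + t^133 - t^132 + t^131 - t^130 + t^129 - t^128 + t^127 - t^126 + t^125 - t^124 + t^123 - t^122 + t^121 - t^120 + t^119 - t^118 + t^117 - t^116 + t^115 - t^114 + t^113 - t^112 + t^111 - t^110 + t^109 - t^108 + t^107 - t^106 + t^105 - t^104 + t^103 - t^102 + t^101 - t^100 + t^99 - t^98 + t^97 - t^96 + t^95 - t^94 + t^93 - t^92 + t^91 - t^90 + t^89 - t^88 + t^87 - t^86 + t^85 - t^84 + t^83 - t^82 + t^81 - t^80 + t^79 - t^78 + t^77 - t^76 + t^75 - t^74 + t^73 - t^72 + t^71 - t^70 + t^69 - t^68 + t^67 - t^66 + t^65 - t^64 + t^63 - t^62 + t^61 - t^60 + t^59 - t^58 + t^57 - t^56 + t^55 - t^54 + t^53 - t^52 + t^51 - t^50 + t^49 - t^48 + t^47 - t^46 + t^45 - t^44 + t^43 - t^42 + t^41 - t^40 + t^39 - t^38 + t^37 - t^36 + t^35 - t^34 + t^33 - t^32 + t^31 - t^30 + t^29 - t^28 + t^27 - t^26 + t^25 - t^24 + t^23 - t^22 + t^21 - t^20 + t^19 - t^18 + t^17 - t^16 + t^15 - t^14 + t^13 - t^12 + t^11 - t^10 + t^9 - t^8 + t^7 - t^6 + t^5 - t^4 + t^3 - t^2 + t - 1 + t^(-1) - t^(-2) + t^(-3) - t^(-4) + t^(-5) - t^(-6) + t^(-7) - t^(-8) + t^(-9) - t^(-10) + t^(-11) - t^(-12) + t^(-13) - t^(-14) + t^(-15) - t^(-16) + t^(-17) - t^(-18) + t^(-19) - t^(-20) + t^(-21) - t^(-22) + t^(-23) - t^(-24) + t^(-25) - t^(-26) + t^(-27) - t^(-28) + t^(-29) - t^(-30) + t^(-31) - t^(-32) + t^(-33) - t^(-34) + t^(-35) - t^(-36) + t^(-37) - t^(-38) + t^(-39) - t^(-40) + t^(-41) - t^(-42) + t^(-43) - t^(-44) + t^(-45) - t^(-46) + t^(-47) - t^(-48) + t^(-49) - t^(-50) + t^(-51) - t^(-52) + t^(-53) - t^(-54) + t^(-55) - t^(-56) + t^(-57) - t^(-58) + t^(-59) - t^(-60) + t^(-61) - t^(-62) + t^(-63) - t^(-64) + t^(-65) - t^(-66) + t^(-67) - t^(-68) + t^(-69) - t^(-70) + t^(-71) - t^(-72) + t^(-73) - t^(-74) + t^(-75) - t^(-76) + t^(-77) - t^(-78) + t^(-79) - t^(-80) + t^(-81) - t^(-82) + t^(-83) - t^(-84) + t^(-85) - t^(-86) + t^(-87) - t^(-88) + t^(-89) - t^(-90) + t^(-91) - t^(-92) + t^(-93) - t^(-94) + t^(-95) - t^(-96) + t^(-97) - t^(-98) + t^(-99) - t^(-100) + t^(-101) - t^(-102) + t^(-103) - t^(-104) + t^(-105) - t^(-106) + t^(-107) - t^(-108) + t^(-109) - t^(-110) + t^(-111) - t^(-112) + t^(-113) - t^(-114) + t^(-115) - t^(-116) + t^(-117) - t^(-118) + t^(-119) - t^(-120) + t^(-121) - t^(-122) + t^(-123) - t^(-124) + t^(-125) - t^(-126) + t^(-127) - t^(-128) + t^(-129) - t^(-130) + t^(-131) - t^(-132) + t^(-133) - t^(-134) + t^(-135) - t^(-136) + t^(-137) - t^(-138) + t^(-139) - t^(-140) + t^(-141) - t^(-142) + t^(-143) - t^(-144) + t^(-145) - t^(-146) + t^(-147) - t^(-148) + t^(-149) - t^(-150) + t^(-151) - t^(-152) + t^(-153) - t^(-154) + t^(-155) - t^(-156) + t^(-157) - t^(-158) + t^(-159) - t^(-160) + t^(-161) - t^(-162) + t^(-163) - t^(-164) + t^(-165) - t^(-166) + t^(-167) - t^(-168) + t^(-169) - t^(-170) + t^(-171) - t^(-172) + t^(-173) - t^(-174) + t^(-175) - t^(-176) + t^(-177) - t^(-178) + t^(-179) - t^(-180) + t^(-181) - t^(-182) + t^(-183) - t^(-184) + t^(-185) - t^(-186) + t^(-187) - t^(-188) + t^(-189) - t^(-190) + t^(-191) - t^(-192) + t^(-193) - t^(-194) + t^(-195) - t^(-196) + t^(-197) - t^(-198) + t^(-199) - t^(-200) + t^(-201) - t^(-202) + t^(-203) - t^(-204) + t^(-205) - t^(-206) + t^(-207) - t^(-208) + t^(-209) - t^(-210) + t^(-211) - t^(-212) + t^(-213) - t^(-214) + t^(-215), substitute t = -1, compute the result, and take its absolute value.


Step 1: The polynomial has 431 terms with alternating signs, exponents from 215 down to -215.
Step 2: Substitute t = -1. The i-th term has coefficient (-1)^i and exponent (m-i),
  so its value is (-1)^i * (-1)^(m-i) = (-1)^m = -1 for every i.
Step 3: All 431 terms equal -1, so Delta(-1) = 431 * (-1) = -431
Step 4: |Delta(-1)| = 431

431


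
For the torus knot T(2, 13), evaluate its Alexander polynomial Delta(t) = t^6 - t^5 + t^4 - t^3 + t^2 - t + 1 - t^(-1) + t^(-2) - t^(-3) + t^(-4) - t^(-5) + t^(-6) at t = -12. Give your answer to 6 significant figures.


Substituting t = -12 into Delta(t) = t^6 - t^5 + t^4 - t^3 + t^2 - t + 1 - t^(-1) + t^(-2) - t^(-3) + t^(-4) - t^(-5) + t^(-6):
Term values: (2985984) + (248832) + (20736) + (1728) + (144) + (12) + (1) + (0.0833333) + (0.00694444) + (0.000578704) + (4.82253e-05) + (4.01878e-06) + (3.34898e-07)
Sum = 3257437.091
Rounded to 6 significant figures: 3.25744e+06

3.25744e+06


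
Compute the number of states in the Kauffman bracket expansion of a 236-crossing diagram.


Each crossing contributes 2 choices (A-smoothing or B-smoothing).
Total states = 2^236 = 110427941548649020598956093796432407239217743554726184882600387580788736

110427941548649020598956093796432407239217743554726184882600387580788736


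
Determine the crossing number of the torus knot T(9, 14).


For a torus knot T(p, q) with gcd(p,q)=1,
the crossing number is min(p*(q-1), q*(p-1)).
p*(q-1) = 9*13 = 117
q*(p-1) = 14*8 = 112
min(117, 112) = 112

112


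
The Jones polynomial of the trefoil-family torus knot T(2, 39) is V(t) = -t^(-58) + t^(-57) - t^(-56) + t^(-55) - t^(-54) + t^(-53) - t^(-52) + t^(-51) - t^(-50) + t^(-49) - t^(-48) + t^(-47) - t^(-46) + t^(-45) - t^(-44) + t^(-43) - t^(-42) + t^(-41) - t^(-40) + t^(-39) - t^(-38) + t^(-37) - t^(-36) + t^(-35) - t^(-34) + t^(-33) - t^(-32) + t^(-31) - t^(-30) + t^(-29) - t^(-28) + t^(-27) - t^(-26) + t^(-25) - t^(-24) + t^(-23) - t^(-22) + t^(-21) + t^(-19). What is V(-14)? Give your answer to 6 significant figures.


Substituting t = -14 into V(t) = -t^(-58) + t^(-57) - t^(-56) + t^(-55) - t^(-54) + t^(-53) - t^(-52) + t^(-51) - t^(-50) + t^(-49) - t^(-48) + t^(-47) - t^(-46) + t^(-45) - t^(-44) + t^(-43) - t^(-42) + t^(-41) - t^(-40) + t^(-39) - t^(-38) + t^(-37) - t^(-36) + t^(-35) - t^(-34) + t^(-33) - t^(-32) + t^(-31) - t^(-30) + t^(-29) - t^(-28) + t^(-27) - t^(-26) + t^(-25) - t^(-24) + t^(-23) - t^(-22) + t^(-21) + t^(-19):
  (-)t^(-58) = -3.34637e-67
  (+)t^(-57) = -4.68492e-66
  (-)t^(-56) = -6.55888e-65
  (+)t^(-55) = -9.18244e-64
  (-)t^(-54) = -1.28554e-62
  (+)t^(-53) = -1.79976e-61
  (-)t^(-52) = -2.51966e-60
  (+)t^(-51) = -3.52753e-59
  (-)t^(-50) = -4.93854e-58
  (+)t^(-49) = -6.91395e-57
  (-)t^(-48) = -9.67953e-56
  (+)t^(-47) = -1.35513e-54
  (-)t^(-46) = -1.89719e-53
  (+)t^(-45) = -2.65606e-52
  (-)t^(-44) = -3.71849e-51
  (+)t^(-43) = -5.20588e-50
  (-)t^(-42) = -7.28824e-49
  (+)t^(-41) = -1.02035e-47
  (-)t^(-40) = -1.42849e-46
  (+)t^(-39) = -1.99989e-45
  (-)t^(-38) = -2.79985e-44
  (+)t^(-37) = -3.91979e-43
  (-)t^(-36) = -5.4877e-42
  (+)t^(-35) = -7.68279e-41
  (-)t^(-34) = -1.07559e-39
  (+)t^(-33) = -1.50583e-38
  (-)t^(-32) = -2.10816e-37
  (+)t^(-31) = -2.95142e-36
  (-)t^(-30) = -4.13199e-35
  (+)t^(-29) = -5.78478e-34
  (-)t^(-28) = -8.09869e-33
  (+)t^(-27) = -1.13382e-31
  (-)t^(-26) = -1.58734e-30
  (+)t^(-25) = -2.22228e-29
  (-)t^(-24) = -3.11119e-28
  (+)t^(-23) = -4.35567e-27
  (-)t^(-22) = -6.09794e-26
  (+)t^(-21) = -8.53712e-25
  (+)t^(-19) = -1.67327e-22
Sum = (-3.34637e-67) + (-4.68492e-66) + (-6.55888e-65) + (-9.18244e-64) + (-1.28554e-62) + (-1.79976e-61) + (-2.51966e-60) + (-3.52753e-59) + (-4.93854e-58) + (-6.91395e-57) + (-9.67953e-56) + (-1.35513e-54) + (-1.89719e-53) + (-2.65606e-52) + (-3.71849e-51) + (-5.20588e-50) + (-7.28824e-49) + (-1.02035e-47) + (-1.42849e-46) + (-1.99989e-45) + (-2.79985e-44) + (-3.91979e-43) + (-5.4877e-42) + (-7.68279e-41) + (-1.07559e-39) + (-1.50583e-38) + (-2.10816e-37) + (-2.95142e-36) + (-4.13199e-35) + (-5.78478e-34) + (-8.09869e-33) + (-1.13382e-31) + (-1.58734e-30) + (-2.22228e-29) + (-3.11119e-28) + (-4.35567e-27) + (-6.09794e-26) + (-8.53712e-25) + (-1.67327e-22)
= -1.682468818e-22
Rounded to 6 significant figures: -1.68247e-22

-1.68247e-22


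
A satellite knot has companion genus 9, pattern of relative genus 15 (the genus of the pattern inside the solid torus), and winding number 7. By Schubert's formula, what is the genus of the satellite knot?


Schubert: g(satellite) = g_rel(pattern) + |winding| * g(companion),
where g_rel(pattern) is the genus of the pattern relative to the solid torus.
= 15 + 7 * 9
= 15 + 63 = 78

78


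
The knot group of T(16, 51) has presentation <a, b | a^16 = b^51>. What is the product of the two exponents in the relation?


The relation is a^16 = b^51.
Product of exponents = 16 * 51
= 816

816


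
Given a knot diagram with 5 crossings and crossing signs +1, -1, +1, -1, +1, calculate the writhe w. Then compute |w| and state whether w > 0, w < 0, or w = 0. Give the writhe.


Step 1: Count positive crossings (+1).
Positive crossings: 3
Step 2: Count negative crossings (-1).
Negative crossings: 2
Step 3: Writhe = (positive) - (negative)
w = 3 - 2 = 1
Step 4: |w| = 1, and w is positive

1


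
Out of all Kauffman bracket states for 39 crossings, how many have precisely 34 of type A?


We choose which 34 of 39 crossings get A-smoothings.
C(39, 34) = 39! / (34! * 5!)
= 575757

575757


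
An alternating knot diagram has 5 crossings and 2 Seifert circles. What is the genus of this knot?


For alternating knots, g = (c - s + 1)/2.
= (5 - 2 + 1)/2
= 4/2 = 2

2


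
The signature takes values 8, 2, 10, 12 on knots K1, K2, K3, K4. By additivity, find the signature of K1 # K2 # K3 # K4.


The signature is additive under connected sum.
signature(K1 # K2 # K3 # K4) = (8) + (2) + (10) + (12)
= 32

32


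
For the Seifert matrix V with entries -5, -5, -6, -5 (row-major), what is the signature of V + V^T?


Step 1: V + V^T = [[-10, -11], [-11, -10]]
Step 2: trace = -20, det = -21
Step 3: Discriminant = (-20)^2 - 4*(-21) = 484
Step 4: Eigenvalues: 1, -21
Step 5: Signature = (# positive eigenvalues) - (# negative eigenvalues) = 0

0


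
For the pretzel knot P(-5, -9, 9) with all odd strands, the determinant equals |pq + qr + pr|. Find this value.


Step 1: Compute pq + qr + pr.
pq = (-5)*(-9) = 45
qr = (-9)*9 = -81
pr = (-5)*9 = -45
pq + qr + pr = 45 + (-81) + (-45) = -81
Step 2: Take absolute value.
det(P(-5,-9,9)) = |-81| = 81

81


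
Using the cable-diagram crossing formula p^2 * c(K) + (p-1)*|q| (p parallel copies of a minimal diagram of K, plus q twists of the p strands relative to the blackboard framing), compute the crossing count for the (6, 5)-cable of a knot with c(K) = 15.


Step 1: Each of the c(K) crossings of the companion diagram becomes p*p = p^2 crossings among the p parallel strands, and each of the |q| twists s_1 s_2 ... s_(p-1) adds (p-1) crossings.
  Crossings = p^2 * c(K) + (p-1)*|q|
Step 2: = 6^2 * 15 + (6-1)*5
Step 3: = 36*15 + 5*5
Step 4: = 540 + 25 = 565

565


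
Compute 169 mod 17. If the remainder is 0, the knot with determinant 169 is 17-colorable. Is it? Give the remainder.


Step 1: A knot is p-colorable if and only if p divides its determinant.
Step 2: Compute 169 mod 17.
169 = 9 * 17 + 16
Step 3: 169 mod 17 = 16
Step 4: The knot is 17-colorable: no

16


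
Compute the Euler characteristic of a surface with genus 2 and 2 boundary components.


chi = 2 - 2g - b
= 2 - 2*2 - 2
= 2 - 4 - 2 = -4

-4


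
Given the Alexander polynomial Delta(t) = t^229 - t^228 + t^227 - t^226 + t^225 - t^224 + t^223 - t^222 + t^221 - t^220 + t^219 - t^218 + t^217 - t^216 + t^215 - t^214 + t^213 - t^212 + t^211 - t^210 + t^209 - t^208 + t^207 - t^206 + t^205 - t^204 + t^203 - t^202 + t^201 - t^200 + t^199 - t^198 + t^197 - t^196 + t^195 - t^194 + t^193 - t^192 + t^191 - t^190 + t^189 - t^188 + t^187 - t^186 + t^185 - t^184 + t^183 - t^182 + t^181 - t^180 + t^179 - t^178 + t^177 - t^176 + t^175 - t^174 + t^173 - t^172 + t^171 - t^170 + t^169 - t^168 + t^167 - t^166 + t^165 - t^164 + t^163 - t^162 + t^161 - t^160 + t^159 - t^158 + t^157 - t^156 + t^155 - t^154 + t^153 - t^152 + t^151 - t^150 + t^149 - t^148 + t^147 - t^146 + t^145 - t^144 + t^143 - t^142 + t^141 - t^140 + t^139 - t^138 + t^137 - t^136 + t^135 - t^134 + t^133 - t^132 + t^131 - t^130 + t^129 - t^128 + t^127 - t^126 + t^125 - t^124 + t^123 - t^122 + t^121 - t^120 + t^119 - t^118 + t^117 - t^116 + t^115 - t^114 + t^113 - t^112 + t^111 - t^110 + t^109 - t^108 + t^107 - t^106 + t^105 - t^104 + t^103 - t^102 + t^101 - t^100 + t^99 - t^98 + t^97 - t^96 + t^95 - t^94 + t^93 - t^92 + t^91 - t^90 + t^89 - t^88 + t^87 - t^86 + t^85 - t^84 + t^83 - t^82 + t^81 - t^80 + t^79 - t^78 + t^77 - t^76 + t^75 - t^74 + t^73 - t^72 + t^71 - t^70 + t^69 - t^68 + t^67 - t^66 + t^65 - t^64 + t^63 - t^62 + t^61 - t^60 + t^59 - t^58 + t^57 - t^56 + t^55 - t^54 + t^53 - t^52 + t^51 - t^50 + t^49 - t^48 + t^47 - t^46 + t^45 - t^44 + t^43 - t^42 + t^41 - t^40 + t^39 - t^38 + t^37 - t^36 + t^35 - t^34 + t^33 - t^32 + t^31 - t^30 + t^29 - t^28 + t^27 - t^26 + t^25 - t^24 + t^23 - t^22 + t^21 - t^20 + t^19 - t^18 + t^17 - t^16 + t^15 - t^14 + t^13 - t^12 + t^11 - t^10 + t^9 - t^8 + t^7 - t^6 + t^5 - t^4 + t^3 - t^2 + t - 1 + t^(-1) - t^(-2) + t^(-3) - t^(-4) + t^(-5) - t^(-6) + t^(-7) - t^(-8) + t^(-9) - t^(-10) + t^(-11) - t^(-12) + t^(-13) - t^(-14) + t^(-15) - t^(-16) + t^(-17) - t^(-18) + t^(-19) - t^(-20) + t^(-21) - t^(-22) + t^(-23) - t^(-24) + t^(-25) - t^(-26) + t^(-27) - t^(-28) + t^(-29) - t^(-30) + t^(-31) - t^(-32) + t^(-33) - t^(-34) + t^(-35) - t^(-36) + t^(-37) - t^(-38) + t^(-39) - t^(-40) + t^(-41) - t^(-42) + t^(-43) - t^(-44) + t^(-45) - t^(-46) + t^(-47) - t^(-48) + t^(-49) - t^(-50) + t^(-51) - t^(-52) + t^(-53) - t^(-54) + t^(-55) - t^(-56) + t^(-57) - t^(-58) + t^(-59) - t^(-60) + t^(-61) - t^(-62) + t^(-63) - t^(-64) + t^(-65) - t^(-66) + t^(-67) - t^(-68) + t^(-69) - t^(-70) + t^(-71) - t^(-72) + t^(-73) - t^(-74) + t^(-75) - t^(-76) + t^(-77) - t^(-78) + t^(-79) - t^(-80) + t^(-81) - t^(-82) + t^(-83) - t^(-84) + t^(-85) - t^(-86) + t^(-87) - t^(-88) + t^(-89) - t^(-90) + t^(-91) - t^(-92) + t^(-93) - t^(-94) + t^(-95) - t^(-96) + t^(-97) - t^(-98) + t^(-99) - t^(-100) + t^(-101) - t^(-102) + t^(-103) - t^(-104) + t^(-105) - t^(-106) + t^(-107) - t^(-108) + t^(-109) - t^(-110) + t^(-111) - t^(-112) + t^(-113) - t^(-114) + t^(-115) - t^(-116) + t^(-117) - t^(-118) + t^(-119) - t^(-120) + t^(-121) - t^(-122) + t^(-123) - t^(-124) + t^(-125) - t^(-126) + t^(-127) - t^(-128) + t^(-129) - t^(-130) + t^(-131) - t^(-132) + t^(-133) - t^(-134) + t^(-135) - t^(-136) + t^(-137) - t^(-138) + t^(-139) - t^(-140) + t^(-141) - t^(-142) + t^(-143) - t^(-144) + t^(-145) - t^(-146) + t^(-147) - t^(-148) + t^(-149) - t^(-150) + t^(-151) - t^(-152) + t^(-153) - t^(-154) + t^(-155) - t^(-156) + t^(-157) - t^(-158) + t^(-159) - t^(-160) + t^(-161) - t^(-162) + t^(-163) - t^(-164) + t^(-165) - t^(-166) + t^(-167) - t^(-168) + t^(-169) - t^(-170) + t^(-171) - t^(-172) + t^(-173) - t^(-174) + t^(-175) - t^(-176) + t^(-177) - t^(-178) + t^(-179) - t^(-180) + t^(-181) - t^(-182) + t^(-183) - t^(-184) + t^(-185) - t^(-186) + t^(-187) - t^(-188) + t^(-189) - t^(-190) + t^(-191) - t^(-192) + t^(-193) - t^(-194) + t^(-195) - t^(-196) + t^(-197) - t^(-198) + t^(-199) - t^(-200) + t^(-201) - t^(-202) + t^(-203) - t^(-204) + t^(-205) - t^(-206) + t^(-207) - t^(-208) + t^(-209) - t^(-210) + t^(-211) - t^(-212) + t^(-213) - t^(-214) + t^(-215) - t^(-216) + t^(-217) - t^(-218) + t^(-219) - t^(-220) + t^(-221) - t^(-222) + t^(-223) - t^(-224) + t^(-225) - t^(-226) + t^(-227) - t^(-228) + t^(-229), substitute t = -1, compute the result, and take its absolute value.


Step 1: The polynomial has 459 terms with alternating signs, exponents from 229 down to -229.
Step 2: Substitute t = -1. The i-th term has coefficient (-1)^i and exponent (m-i),
  so its value is (-1)^i * (-1)^(m-i) = (-1)^m = -1 for every i.
Step 3: All 459 terms equal -1, so Delta(-1) = 459 * (-1) = -459
Step 4: |Delta(-1)| = 459

459
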